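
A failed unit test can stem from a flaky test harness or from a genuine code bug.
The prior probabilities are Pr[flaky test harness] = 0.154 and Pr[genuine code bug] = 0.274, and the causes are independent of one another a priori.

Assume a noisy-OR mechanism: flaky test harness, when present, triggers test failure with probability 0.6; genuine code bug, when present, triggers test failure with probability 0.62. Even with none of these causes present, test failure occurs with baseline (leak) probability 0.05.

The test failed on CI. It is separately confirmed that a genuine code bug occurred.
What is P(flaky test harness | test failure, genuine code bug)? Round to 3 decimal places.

P(flaky test harness | test failure, genuine code bug) ≈ 0.196

Under noisy-OR, P(test failure | causes) = 1 − (1−0.05)·∏(1−qᵢ) over the active causes.
Enumerate both values of flaky test harness and weight by the priors:
  P(test failure | genuine code bug) = 0.639·0.846 + 0.8556·0.154
        = 0.540594 + 0.131762 = 0.672356
The terms with flaky test harness present sum to 0.131762, so
  P(flaky test harness | test failure, genuine code bug) = 0.131762 / 0.672356 ≈ 0.196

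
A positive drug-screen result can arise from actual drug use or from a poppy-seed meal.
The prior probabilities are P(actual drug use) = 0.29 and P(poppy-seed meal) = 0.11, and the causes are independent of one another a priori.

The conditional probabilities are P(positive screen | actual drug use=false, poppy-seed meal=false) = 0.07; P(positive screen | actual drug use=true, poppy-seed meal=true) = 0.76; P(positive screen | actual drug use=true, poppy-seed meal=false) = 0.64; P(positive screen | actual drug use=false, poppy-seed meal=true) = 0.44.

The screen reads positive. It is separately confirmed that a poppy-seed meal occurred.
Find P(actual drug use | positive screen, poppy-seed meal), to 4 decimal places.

By total probability over both values of actual drug use:
  P(positive screen | poppy-seed meal) = 0.44*0.71 + 0.76*0.29
        = 0.312400 + 0.220400 = 0.532800
Configurations with actual drug use contribute 0.220400, so
  P(actual drug use | positive screen, poppy-seed meal) = 0.220400 / 0.532800 ≈ 0.4137

P(actual drug use | positive screen, poppy-seed meal) ≈ 0.4137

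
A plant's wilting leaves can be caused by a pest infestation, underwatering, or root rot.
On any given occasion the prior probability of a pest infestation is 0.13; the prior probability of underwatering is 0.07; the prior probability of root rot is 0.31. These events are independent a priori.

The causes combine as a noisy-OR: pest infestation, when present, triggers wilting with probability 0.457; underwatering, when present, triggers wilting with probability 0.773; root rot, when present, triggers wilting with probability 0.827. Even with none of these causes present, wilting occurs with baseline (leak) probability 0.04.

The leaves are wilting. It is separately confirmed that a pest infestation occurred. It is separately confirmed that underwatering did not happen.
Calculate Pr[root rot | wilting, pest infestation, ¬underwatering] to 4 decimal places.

Under noisy-OR, P(wilting | causes) = 1 − (1−0.04)·∏(1−qᵢ) over the active causes.
For the numerator, keep only root rot=true terms: 0.909819*0.31 = 0.282044
The normalizing constant is 0.47872*0.69 + 0.909819*0.31 = 0.612361
P(root rot | wilting, pest infestation, ¬underwatering) = 0.282044/0.612361 ≈ 0.4606

Pr[root rot | wilting, pest infestation, ¬underwatering] ≈ 0.4606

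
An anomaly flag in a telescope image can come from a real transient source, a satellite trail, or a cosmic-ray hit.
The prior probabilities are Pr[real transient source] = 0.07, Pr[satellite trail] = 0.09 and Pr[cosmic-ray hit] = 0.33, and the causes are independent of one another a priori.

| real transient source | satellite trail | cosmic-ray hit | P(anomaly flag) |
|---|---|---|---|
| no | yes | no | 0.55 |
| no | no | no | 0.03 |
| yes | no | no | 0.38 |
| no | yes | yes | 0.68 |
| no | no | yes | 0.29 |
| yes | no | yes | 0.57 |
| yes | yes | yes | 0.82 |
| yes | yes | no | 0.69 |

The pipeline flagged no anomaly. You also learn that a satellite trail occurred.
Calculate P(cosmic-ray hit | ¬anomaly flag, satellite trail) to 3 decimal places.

P(cosmic-ray hit | ¬anomaly flag, satellite trail) ≈ 0.258

For the numerator, keep only cosmic-ray hit=true terms: 0.098208 + 0.004158 = 0.102366
Normalizer over all consistent configurations: 0.45*0.93*0.67 + 0.32*0.93*0.33 + 0.31*0.07*0.67 + 0.18*0.07*0.33 = 0.397300
Posterior = 0.102366 / 0.397300 ≈ 0.258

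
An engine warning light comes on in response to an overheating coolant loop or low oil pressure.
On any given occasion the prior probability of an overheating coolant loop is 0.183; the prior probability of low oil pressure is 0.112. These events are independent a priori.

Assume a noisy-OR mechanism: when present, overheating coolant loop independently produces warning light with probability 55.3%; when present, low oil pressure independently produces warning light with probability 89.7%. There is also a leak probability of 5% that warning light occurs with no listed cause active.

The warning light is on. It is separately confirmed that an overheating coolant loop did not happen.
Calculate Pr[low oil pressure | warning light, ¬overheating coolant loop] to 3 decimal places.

Under noisy-OR, P(warning light | causes) = 1 − (1−0.05)·∏(1−qᵢ) over the active causes.
Weight on low oil pressure=true, given the evidence: 0.90215*0.112 = 0.101041
Denominator P(warning light | ¬overheating coolant loop): 0.05*0.888 + 0.90215*0.112 = 0.145441
Posterior = 0.101041 / 0.145441 ≈ 0.695

Pr[low oil pressure | warning light, ¬overheating coolant loop] ≈ 0.695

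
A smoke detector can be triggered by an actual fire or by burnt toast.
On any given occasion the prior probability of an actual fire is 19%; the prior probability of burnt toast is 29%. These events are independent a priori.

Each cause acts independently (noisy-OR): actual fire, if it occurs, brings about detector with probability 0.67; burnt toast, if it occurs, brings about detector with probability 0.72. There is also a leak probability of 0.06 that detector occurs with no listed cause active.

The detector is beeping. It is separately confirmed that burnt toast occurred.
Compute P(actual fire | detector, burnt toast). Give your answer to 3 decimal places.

Under noisy-OR, P(detector | causes) = 1 − (1−0.06)·∏(1−qᵢ) over the active causes.
P(detector | burnt toast) = 0.7368×0.81 + 0.913144×0.19 = 0.596808 + 0.173497 = 0.770305
Of this, 0.173497 comes from 0.913144×0.19 (the actual fire=true cases).
P(actual fire | detector, burnt toast) = 0.173497 / 0.770305 ≈ 0.225

P(actual fire | detector, burnt toast) ≈ 0.225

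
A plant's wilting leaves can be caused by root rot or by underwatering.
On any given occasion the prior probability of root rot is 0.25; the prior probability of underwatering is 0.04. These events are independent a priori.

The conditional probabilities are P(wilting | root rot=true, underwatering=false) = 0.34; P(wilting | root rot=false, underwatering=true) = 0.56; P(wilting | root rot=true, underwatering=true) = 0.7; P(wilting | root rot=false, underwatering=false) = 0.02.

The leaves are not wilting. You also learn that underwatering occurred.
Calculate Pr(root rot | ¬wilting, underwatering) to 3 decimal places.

P(¬wilting | underwatering) = 0.44*0.75 + 0.3*0.25 = 0.330000 + 0.075000 = 0.405000
Of this, 0.075000 comes from 0.3*0.25 (the root rot=true cases).
Hence the posterior is 0.075000/0.405000 ≈ 0.185.

Pr(root rot | ¬wilting, underwatering) ≈ 0.185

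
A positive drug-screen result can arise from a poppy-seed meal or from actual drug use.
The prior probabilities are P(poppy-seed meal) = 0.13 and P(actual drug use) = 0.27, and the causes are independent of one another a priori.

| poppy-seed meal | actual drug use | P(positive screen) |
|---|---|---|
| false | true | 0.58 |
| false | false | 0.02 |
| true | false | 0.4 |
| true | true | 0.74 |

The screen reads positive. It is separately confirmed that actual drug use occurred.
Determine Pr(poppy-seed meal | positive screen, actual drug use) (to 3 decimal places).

P(positive screen | actual drug use) = 0.58×0.87 + 0.74×0.13 = 0.504600 + 0.096200 = 0.600800
The poppy-seed meal-present share is 0.74×0.13 = 0.096200.
Hence the posterior is 0.096200/0.600800 ≈ 0.160.

Pr(poppy-seed meal | positive screen, actual drug use) ≈ 0.160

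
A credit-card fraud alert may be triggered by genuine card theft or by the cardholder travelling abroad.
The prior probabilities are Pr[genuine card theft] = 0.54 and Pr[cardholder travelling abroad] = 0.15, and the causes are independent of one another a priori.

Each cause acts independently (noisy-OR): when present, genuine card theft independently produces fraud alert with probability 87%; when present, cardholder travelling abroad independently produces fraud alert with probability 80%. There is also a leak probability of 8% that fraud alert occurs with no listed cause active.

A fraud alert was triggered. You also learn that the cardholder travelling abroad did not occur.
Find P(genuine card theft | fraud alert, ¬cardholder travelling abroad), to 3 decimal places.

P(genuine card theft | fraud alert, ¬cardholder travelling abroad) ≈ 0.928

Under noisy-OR, P(fraud alert | causes) = 1 − (1−0.08)·∏(1−qᵢ) over the active causes.
P(fraud alert | ¬cardholder travelling abroad) = 0.08×0.46 + 0.8804×0.54 = 0.036800 + 0.475416 = 0.512216
Of this, 0.475416 comes from 0.8804×0.54 (the genuine card theft=true cases).
So P(genuine card theft | fraud alert, ¬cardholder travelling abroad) = 0.475416/0.512216 ≈ 0.928.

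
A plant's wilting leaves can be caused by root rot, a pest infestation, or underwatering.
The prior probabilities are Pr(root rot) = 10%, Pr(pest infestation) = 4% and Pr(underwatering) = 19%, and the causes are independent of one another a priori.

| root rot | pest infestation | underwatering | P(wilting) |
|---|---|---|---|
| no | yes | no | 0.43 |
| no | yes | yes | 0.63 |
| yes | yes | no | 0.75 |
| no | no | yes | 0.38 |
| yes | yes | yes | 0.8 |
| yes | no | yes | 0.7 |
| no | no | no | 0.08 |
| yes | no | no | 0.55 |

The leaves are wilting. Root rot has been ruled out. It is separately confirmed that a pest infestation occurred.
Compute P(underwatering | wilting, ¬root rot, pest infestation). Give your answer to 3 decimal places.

P(underwatering | wilting, ¬root rot, pest infestation) ≈ 0.256

Sum P(wilting|·) weighted by the priors over both values of underwatering:
  P(wilting | ¬root rot, pest infestation) = 0.43·0.81 + 0.63·0.19
        = 0.348300 + 0.119700 = 0.468000
Configurations with underwatering contribute 0.119700, so
  P(underwatering | wilting, ¬root rot, pest infestation) = 0.119700 / 0.468000 ≈ 0.256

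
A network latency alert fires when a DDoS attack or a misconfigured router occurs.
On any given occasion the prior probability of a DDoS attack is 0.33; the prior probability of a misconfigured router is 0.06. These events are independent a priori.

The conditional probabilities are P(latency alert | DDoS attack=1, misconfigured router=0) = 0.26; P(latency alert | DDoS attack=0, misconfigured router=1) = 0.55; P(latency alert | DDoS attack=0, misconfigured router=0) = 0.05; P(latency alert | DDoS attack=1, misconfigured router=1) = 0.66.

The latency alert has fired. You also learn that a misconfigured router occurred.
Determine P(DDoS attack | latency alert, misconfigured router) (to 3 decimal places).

For the numerator, keep only DDoS attack=true terms: 0.66·0.33 = 0.217800
Normalizer over all consistent configurations: 0.55·0.67 + 0.66·0.33 = 0.586300
P(DDoS attack | latency alert, misconfigured router) = 0.217800/0.586300 ≈ 0.371

P(DDoS attack | latency alert, misconfigured router) ≈ 0.371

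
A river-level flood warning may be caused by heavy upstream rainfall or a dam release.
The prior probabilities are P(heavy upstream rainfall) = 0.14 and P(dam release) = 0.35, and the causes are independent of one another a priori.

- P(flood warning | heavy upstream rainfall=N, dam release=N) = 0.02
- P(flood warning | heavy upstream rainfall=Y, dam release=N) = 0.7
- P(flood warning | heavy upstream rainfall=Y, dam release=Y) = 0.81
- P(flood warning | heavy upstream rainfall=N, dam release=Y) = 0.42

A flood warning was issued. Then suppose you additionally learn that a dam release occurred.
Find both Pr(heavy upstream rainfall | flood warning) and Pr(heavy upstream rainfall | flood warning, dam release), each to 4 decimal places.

By total probability over the 4 (heavy upstream rainfall, dam release) configurations:
  P(flood warning) = 0.02×0.86×0.65 + 0.42×0.86×0.35 + 0.7×0.14×0.65 + 0.81×0.14×0.35
        = 0.011180 + 0.126420 + 0.063700 + 0.039690 = 0.240990
Keeping only the heavy upstream rainfall-present terms gives 0.103390, so
  P(heavy upstream rainfall | flood warning) = 0.103390 / 0.240990 ≈ 0.4290

Now also conditioning on dam release=true:
Enumerate both values of heavy upstream rainfall and weight by the priors:
  P(flood warning | dam release) = 0.42×0.86 + 0.81×0.14
        = 0.361200 + 0.113400 = 0.474600
The terms with heavy upstream rainfall present sum to 0.113400, so
  P(heavy upstream rainfall | flood warning, dam release) = 0.113400 / 0.474600 ≈ 0.2389

Pr(heavy upstream rainfall | flood warning) ≈ 0.4290; Pr(heavy upstream rainfall | flood warning, dam release) ≈ 0.2389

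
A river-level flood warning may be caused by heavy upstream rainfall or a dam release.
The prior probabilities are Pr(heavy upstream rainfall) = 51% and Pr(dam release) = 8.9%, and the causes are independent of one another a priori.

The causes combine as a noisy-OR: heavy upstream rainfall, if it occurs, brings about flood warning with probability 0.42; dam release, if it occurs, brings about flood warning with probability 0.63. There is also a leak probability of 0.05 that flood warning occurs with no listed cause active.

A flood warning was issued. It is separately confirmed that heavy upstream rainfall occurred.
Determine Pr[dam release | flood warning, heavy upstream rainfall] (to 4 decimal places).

Under noisy-OR, P(flood warning | causes) = 1 − (1−0.05)·∏(1−qᵢ) over the active causes.
Weight on dam release=true, given the evidence: 0.79613*0.089 = 0.070856
The normalizing constant is 0.449*0.911 + 0.79613*0.089 = 0.479895
Posterior = 0.070856 / 0.479895 ≈ 0.1476

Pr[dam release | flood warning, heavy upstream rainfall] ≈ 0.1476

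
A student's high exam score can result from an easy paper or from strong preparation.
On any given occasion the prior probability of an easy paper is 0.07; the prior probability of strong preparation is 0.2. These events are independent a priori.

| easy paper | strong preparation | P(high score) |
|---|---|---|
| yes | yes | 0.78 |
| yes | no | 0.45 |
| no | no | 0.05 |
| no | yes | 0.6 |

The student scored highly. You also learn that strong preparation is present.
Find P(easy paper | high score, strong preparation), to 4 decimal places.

P(high score | strong preparation) = 0.6*0.93 + 0.78*0.07 = 0.558000 + 0.054600 = 0.612600
Of this, 0.054600 comes from 0.78*0.07 (the easy paper=true cases).
Hence the posterior is 0.054600/0.612600 ≈ 0.0891.

P(easy paper | high score, strong preparation) ≈ 0.0891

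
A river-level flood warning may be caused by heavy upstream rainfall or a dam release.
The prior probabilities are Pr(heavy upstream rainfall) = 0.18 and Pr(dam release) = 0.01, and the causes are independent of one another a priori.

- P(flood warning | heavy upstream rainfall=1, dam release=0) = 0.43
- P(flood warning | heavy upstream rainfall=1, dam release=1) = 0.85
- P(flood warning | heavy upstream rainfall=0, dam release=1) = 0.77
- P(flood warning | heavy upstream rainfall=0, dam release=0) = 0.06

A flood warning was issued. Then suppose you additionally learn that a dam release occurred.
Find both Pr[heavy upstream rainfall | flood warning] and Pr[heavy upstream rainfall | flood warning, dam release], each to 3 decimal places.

Pr[heavy upstream rainfall | flood warning] ≈ 0.587; Pr[heavy upstream rainfall | flood warning, dam release] ≈ 0.195

Numerator (weight on configurations with heavy upstream rainfall): 0.076626 + 0.001530 = 0.078156
The normalizing constant is 0.06×0.82×0.99 + 0.77×0.82×0.01 + 0.43×0.18×0.99 + 0.85×0.18×0.01 = 0.133178
Posterior = 0.078156 / 0.133178 ≈ 0.587

Now condition on the additional information:
Weight on heavy upstream rainfall=true, given the evidence: 0.85×0.18 = 0.153000
Denominator P(flood warning | dam release): 0.77×0.82 + 0.85×0.18 = 0.784400
Posterior = 0.153000 / 0.784400 ≈ 0.195
Conditioning on dam release lowers the posterior on heavy upstream rainfall: the classic explaining-away effect in a common-effect structure.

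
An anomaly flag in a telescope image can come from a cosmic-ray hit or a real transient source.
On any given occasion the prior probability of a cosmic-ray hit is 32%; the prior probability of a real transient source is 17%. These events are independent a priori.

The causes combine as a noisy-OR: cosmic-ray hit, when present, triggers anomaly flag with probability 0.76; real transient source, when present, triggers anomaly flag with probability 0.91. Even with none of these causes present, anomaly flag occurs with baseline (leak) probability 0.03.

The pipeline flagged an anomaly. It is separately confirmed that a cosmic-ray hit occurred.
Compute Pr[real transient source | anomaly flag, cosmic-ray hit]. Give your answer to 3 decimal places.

Under noisy-OR, P(anomaly flag | causes) = 1 − (1−0.03)·∏(1−qᵢ) over the active causes.
P(anomaly flag | cosmic-ray hit) = 0.7672*0.83 + 0.979048*0.17 = 0.636776 + 0.166438 = 0.803214
Of this, 0.166438 comes from 0.979048*0.17 (the real transient source=true cases).
Hence the posterior is 0.166438/0.803214 ≈ 0.207.

Pr[real transient source | anomaly flag, cosmic-ray hit] ≈ 0.207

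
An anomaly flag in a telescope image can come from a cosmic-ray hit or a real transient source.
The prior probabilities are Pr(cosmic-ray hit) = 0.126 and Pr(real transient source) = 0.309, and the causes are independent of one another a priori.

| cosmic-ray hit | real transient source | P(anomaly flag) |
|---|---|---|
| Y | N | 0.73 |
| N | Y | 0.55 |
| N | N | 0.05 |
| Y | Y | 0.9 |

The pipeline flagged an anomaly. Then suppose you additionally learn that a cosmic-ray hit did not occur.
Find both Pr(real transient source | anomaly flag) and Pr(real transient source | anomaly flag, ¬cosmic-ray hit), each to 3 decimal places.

Pr(real transient source | anomaly flag) ≈ 0.662; Pr(real transient source | anomaly flag, ¬cosmic-ray hit) ≈ 0.831

P(anomaly flag) = 0.05·0.874·0.691 + 0.55·0.874·0.309 + 0.73·0.126·0.691 + 0.9·0.126·0.309 = 0.030197 + 0.148536 + 0.063558 + 0.035041 = 0.277332
Of this, 0.183577 comes from 0.148536 + 0.035041 (the real transient source=true cases).
P(real transient source | anomaly flag) = 0.183577 / 0.277332 ≈ 0.662

Now condition on the additional information:
P(anomaly flag | ¬cosmic-ray hit) = 0.05·0.691 + 0.55·0.309 = 0.034550 + 0.169950 = 0.204500
Restricting to configurations with real transient source present: 0.55·0.309 = 0.169950.
So P(real transient source | anomaly flag, ¬cosmic-ray hit) = 0.169950/0.204500 ≈ 0.831.
Ruling out cosmic-ray hit raises the posterior on real transient source — the flip side of explaining away.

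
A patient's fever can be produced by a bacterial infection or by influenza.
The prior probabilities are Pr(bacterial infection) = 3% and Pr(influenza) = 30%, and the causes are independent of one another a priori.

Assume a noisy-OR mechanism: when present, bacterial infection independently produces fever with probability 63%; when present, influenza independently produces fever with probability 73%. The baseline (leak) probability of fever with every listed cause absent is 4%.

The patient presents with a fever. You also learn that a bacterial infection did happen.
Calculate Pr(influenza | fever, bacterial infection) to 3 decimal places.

Under noisy-OR, P(fever | causes) = 1 − (1−0.04)·∏(1−qᵢ) over the active causes.
Sum P(fever|·) weighted by the priors over both values of influenza:
  P(fever | bacterial infection) = 0.6448×0.7 + 0.904096×0.3
        = 0.451360 + 0.271229 = 0.722589
Configurations with influenza contribute 0.271229, so
  P(influenza | fever, bacterial infection) = 0.271229 / 0.722589 ≈ 0.375

Pr(influenza | fever, bacterial infection) ≈ 0.375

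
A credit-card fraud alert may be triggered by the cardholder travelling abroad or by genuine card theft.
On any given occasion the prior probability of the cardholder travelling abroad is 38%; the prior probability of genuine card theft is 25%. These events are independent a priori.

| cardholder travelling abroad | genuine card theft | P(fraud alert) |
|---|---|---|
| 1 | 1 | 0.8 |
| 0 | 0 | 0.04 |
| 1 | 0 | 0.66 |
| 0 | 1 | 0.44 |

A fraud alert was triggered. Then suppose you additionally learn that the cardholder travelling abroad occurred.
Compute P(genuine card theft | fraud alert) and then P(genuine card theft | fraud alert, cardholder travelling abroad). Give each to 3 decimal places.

By total probability over the 4 (cardholder travelling abroad, genuine card theft) configurations:
  P(fraud alert) = 0.04*0.62*0.75 + 0.44*0.62*0.25 + 0.66*0.38*0.75 + 0.8*0.38*0.25
        = 0.018600 + 0.068200 + 0.188100 + 0.076000 = 0.350900
The terms with genuine card theft present sum to 0.144200, so
  P(genuine card theft | fraud alert) = 0.144200 / 0.350900 ≈ 0.411

With the extra evidence:
P(fraud alert | cardholder travelling abroad) = 0.66·0.75 + 0.8·0.25 = 0.495000 + 0.200000 = 0.695000
Restricting to configurations with genuine card theft present: 0.8·0.25 = 0.200000.
Hence the posterior is 0.200000/0.695000 ≈ 0.288.
Conditioning on cardholder travelling abroad lowers the posterior on genuine card theft: the classic explaining-away effect in a common-effect structure.

P(genuine card theft | fraud alert) ≈ 0.411; P(genuine card theft | fraud alert, cardholder travelling abroad) ≈ 0.288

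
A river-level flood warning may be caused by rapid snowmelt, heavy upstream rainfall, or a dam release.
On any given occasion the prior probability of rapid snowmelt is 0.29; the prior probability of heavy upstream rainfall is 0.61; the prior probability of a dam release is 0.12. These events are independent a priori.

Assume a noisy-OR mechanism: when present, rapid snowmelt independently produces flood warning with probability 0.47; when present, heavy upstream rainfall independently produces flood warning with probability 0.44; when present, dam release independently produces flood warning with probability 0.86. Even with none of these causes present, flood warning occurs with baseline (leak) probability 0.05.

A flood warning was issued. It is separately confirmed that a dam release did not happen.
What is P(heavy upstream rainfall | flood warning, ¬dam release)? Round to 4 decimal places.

P(heavy upstream rainfall | flood warning, ¬dam release) ≈ 0.8249

Under noisy-OR, P(flood warning | causes) = 1 − (1−0.05)·∏(1−qᵢ) over the active causes.
Sum P(flood warning|·) weighted by the priors over the 4 (rapid snowmelt, heavy upstream rainfall) configurations:
  P(flood warning | ¬dam release) = 0.05·0.71·0.39 + 0.468·0.71·0.61 + 0.4965·0.29·0.39 + 0.71804·0.29·0.61
        = 0.013845 + 0.202691 + 0.056154 + 0.127021 = 0.399711
The terms with heavy upstream rainfall present sum to 0.329712, so
  P(heavy upstream rainfall | flood warning, ¬dam release) = 0.329712 / 0.399711 ≈ 0.8249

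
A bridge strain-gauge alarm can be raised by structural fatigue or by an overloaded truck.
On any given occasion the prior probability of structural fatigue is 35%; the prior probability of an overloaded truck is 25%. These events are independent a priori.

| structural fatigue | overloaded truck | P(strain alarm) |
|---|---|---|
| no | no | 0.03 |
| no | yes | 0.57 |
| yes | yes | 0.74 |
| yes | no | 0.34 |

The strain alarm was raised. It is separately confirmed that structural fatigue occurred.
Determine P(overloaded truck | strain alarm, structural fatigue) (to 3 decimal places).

P(overloaded truck | strain alarm, structural fatigue) ≈ 0.420

Weight on overloaded truck=true, given the evidence: 0.74*0.25 = 0.185000
Denominator P(strain alarm | structural fatigue): 0.34*0.75 + 0.74*0.25 = 0.440000
P(overloaded truck | strain alarm, structural fatigue) = 0.185000/0.440000 ≈ 0.420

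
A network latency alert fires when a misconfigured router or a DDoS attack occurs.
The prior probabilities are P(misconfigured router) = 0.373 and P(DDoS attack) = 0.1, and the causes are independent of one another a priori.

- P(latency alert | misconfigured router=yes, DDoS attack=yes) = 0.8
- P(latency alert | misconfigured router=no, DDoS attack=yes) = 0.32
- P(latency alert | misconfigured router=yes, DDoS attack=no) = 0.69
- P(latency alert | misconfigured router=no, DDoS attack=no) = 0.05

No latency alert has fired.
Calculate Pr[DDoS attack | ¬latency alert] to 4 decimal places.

Sum P(¬latency alert|·) weighted by the priors over the 4 (misconfigured router, DDoS attack) configurations:
  P(¬latency alert) = 0.95×0.627×0.9 + 0.68×0.627×0.1 + 0.31×0.373×0.9 + 0.2×0.373×0.1
        = 0.536085 + 0.042636 + 0.104067 + 0.007460 = 0.690248
Keeping only the DDoS attack-present terms gives 0.050096, so
  P(DDoS attack | ¬latency alert) = 0.050096 / 0.690248 ≈ 0.0726

Pr[DDoS attack | ¬latency alert] ≈ 0.0726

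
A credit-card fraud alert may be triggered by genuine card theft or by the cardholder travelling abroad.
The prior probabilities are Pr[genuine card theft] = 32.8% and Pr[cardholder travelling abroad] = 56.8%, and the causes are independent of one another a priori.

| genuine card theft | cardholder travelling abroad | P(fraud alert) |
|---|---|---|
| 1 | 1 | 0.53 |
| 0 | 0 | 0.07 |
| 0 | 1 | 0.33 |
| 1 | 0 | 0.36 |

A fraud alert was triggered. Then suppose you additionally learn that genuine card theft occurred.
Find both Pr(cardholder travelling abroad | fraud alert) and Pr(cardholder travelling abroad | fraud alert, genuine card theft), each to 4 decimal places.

Pr(cardholder travelling abroad | fraud alert) ≈ 0.7590; Pr(cardholder travelling abroad | fraud alert, genuine card theft) ≈ 0.6594

By total probability over the 4 (genuine card theft, cardholder travelling abroad) configurations:
  P(fraud alert) = 0.07×0.672×0.432 + 0.33×0.672×0.568 + 0.36×0.328×0.432 + 0.53×0.328×0.568
        = 0.020321 + 0.125960 + 0.051011 + 0.098741 = 0.296033
Configurations with cardholder travelling abroad contribute 0.224701, so
  P(cardholder travelling abroad | fraud alert) = 0.224701 / 0.296033 ≈ 0.7590

Now condition on the additional information:
Sum P(fraud alert|·) weighted by the priors over both values of cardholder travelling abroad:
  P(fraud alert | genuine card theft) = 0.36×0.432 + 0.53×0.568
        = 0.155520 + 0.301040 = 0.456560
Keeping only the cardholder travelling abroad-present terms gives 0.301040, so
  P(cardholder travelling abroad | fraud alert, genuine card theft) = 0.301040 / 0.456560 ≈ 0.6594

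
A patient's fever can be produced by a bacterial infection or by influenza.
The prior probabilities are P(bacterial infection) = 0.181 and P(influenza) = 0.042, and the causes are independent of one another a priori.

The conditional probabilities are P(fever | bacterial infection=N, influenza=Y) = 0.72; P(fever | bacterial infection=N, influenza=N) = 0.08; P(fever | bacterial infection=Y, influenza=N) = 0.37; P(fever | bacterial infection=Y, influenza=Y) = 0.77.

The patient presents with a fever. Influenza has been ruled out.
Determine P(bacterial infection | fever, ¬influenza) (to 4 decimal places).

Enumerate both values of bacterial infection and weight by the priors:
  P(fever | ¬influenza) = 0.08·0.819 + 0.37·0.181
        = 0.065520 + 0.066970 = 0.132490
The terms with bacterial infection present sum to 0.066970, so
  P(bacterial infection | fever, ¬influenza) = 0.066970 / 0.132490 ≈ 0.5055

P(bacterial infection | fever, ¬influenza) ≈ 0.5055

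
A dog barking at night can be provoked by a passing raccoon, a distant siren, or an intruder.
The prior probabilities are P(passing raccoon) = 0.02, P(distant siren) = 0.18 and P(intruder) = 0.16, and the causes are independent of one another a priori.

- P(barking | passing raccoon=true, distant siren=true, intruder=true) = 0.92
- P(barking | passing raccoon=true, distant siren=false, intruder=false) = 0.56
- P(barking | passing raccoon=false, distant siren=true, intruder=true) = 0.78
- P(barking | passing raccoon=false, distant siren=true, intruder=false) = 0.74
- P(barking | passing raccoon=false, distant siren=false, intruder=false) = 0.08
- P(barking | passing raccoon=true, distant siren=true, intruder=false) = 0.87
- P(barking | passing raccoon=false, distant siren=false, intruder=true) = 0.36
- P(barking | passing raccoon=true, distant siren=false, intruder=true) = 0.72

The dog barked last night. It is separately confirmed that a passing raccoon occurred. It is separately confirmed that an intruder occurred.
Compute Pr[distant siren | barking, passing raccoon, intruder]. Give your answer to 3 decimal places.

P(barking | passing raccoon, intruder) = 0.72*0.82 + 0.92*0.18 = 0.590400 + 0.165600 = 0.756000
The distant siren-present share is 0.92*0.18 = 0.165600.
So P(distant siren | barking, passing raccoon, intruder) = 0.165600/0.756000 ≈ 0.219.

Pr[distant siren | barking, passing raccoon, intruder] ≈ 0.219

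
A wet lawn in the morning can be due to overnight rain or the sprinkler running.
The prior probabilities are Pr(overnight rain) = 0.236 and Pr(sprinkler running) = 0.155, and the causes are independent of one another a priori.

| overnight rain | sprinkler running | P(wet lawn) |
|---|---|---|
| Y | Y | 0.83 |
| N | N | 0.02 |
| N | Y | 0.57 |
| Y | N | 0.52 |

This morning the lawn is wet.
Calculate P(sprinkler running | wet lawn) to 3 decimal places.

P(sprinkler running | wet lawn) ≈ 0.456

Numerator (weight on configurations with sprinkler running): 0.067499 + 0.030361 = 0.097860
Denominator P(wet lawn): 0.02×0.764×0.845 + 0.57×0.764×0.155 + 0.52×0.236×0.845 + 0.83×0.236×0.155 = 0.214470
Posterior = 0.097860 / 0.214470 ≈ 0.456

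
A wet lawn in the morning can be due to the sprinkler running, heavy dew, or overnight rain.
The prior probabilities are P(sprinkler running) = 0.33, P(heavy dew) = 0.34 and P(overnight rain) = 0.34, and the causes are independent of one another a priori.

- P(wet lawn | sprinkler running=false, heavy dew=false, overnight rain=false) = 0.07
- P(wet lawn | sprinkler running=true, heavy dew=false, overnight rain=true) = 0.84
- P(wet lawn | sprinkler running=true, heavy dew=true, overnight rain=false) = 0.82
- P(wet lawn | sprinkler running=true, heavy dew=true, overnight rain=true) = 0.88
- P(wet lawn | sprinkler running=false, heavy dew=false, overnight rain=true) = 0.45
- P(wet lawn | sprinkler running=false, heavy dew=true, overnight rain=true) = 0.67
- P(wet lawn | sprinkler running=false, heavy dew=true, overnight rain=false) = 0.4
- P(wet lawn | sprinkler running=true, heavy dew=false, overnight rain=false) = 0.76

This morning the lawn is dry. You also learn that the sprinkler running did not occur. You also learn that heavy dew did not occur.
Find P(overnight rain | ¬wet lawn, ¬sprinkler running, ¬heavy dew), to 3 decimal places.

P(overnight rain | ¬wet lawn, ¬sprinkler running, ¬heavy dew) ≈ 0.234

P(¬wet lawn | ¬sprinkler running, ¬heavy dew) = 0.93·0.66 + 0.55·0.34 = 0.613800 + 0.187000 = 0.800800
Restricting to configurations with overnight rain present: 0.55·0.34 = 0.187000.
So P(overnight rain | ¬wet lawn, ¬sprinkler running, ¬heavy dew) = 0.187000/0.800800 ≈ 0.234.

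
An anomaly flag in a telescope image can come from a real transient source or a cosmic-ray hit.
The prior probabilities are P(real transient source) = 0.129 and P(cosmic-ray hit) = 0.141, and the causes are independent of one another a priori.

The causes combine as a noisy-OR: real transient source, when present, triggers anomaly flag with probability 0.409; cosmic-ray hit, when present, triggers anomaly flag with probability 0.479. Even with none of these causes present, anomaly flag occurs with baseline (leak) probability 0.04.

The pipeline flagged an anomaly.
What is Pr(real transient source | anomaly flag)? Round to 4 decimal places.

Under noisy-OR, P(anomaly flag | causes) = 1 − (1−0.04)·∏(1−qᵢ) over the active causes.
By total probability over the 4 (real transient source, cosmic-ray hit) configurations:
  P(anomaly flag) = 0.04×0.871×0.859 + 0.49984×0.871×0.141 + 0.43264×0.129×0.859 + 0.704405×0.129×0.141
        = 0.029928 + 0.061386 + 0.047941 + 0.012812 = 0.152067
Keeping only the real transient source-present terms gives 0.060753, so
  P(real transient source | anomaly flag) = 0.060753 / 0.152067 ≈ 0.3995

Pr(real transient source | anomaly flag) ≈ 0.3995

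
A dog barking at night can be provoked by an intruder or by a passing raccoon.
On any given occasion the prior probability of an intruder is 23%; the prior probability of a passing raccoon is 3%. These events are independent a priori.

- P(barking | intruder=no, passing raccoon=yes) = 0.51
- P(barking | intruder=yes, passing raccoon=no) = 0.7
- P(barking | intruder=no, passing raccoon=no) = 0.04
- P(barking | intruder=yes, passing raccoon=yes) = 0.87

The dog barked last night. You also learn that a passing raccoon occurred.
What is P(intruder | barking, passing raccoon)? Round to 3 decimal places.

By total probability over both values of intruder:
  P(barking | passing raccoon) = 0.51×0.77 + 0.87×0.23
        = 0.392700 + 0.200100 = 0.592800
The terms with intruder present sum to 0.200100, so
  P(intruder | barking, passing raccoon) = 0.200100 / 0.592800 ≈ 0.338

P(intruder | barking, passing raccoon) ≈ 0.338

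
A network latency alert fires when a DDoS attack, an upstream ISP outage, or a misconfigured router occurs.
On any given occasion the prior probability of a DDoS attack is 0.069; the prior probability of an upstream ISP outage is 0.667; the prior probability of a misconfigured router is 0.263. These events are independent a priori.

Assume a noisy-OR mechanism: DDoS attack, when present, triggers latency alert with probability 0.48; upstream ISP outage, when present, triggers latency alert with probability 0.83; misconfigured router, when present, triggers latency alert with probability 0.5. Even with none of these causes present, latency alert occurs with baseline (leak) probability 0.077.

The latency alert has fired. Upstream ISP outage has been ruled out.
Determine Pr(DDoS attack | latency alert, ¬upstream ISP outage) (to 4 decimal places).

Pr(DDoS attack | latency alert, ¬upstream ISP outage) ≈ 0.1789

Under noisy-OR, P(latency alert | causes) = 1 − (1−0.077)·∏(1−qᵢ) over the active causes.
Weight on DDoS attack=true, given the evidence: 0.026446 + 0.013792 = 0.040238
Normalizer over all consistent configurations: 0.077×0.931×0.737 + 0.5385×0.931×0.263 + 0.52004×0.069×0.737 + 0.76002×0.069×0.263 = 0.224924
Posterior = 0.040238 / 0.224924 ≈ 0.1789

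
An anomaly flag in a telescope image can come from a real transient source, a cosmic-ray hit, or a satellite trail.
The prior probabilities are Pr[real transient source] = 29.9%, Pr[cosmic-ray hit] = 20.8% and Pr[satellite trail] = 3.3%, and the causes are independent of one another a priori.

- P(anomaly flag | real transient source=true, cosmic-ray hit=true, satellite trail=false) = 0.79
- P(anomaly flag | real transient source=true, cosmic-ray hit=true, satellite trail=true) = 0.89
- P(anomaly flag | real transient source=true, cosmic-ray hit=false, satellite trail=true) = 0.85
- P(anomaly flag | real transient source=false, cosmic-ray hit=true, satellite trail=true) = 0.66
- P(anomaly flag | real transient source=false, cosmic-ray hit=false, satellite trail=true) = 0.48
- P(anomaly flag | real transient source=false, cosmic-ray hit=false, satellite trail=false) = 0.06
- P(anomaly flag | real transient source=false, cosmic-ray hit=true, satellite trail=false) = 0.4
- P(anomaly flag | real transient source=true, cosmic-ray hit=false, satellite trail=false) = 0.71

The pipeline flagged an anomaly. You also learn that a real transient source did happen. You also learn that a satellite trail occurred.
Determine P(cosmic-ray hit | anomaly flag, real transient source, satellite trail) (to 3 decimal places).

By total probability over both values of cosmic-ray hit:
  P(anomaly flag | real transient source, satellite trail) = 0.85·0.792 + 0.89·0.208
        = 0.673200 + 0.185120 = 0.858320
The terms with cosmic-ray hit present sum to 0.185120, so
  P(cosmic-ray hit | anomaly flag, real transient source, satellite trail) = 0.185120 / 0.858320 ≈ 0.216

P(cosmic-ray hit | anomaly flag, real transient source, satellite trail) ≈ 0.216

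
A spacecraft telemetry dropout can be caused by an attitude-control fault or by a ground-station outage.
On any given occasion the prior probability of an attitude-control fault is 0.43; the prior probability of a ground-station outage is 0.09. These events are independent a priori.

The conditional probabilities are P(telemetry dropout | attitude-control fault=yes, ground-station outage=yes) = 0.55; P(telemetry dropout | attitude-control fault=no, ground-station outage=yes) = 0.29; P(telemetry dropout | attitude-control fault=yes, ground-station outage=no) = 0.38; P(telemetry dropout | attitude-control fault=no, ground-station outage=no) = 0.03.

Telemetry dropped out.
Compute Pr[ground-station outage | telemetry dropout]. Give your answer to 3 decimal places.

Pr[ground-station outage | telemetry dropout] ≈ 0.180

P(telemetry dropout) = 0.03×0.57×0.91 + 0.29×0.57×0.09 + 0.38×0.43×0.91 + 0.55×0.43×0.09 = 0.015561 + 0.014877 + 0.148694 + 0.021285 = 0.200417
Of this, 0.036162 comes from 0.014877 + 0.021285 (the ground-station outage=true cases).
Hence the posterior is 0.036162/0.200417 ≈ 0.180.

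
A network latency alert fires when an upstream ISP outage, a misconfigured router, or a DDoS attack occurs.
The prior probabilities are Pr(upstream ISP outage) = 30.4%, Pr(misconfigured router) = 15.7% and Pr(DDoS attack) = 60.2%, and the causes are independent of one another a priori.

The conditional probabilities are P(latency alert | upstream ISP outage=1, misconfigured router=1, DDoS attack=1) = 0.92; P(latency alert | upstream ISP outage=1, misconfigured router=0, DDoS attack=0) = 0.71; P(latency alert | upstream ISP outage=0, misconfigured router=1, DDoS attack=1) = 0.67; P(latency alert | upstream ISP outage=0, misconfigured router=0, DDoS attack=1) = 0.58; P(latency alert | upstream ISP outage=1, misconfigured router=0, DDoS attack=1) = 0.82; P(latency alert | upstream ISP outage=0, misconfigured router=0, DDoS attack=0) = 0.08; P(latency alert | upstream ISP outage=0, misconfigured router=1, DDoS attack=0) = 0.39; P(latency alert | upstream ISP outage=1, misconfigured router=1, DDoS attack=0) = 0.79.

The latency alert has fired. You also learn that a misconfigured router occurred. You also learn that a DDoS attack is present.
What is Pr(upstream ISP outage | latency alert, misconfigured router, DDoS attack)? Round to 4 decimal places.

Weight on upstream ISP outage=true, given the evidence: 0.92*0.304 = 0.279680
Normalizer over all consistent configurations: 0.67*0.696 + 0.92*0.304 = 0.746000
Posterior = 0.279680 / 0.746000 ≈ 0.3749

Pr(upstream ISP outage | latency alert, misconfigured router, DDoS attack) ≈ 0.3749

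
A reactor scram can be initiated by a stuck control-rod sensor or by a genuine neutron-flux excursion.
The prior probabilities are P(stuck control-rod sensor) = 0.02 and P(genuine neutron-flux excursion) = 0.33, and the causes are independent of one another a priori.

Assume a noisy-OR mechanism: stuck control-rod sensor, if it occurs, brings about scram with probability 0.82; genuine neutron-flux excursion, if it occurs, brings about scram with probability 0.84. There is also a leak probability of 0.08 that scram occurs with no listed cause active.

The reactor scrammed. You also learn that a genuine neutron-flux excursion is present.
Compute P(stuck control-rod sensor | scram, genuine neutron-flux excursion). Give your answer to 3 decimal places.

Under noisy-OR, P(scram | causes) = 1 − (1−0.08)·∏(1−qᵢ) over the active causes.
P(scram | genuine neutron-flux excursion) = 0.8528×0.98 + 0.973504×0.02 = 0.835744 + 0.019470 = 0.855214
The stuck control-rod sensor-present share is 0.973504×0.02 = 0.019470.
P(stuck control-rod sensor | scram, genuine neutron-flux excursion) = 0.019470 / 0.855214 ≈ 0.023

P(stuck control-rod sensor | scram, genuine neutron-flux excursion) ≈ 0.023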